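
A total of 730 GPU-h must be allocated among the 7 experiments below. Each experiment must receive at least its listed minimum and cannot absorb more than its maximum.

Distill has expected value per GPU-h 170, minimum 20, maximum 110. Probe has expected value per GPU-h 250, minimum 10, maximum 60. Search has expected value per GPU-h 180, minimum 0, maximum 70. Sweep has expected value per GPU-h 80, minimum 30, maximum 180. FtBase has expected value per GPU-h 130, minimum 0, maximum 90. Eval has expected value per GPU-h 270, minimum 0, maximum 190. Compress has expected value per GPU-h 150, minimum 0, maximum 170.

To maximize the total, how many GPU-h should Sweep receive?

Meeting every minimum uses 20+10+0+30+0+0+0 = 60 GPU-h, leaving 670.
Rank by expected value per GPU-h: Eval 270 > Probe 250 > Search 180 > Distill 170 > Compress 150 > FtBase 130 > Sweep 80.
Give Eval 190 more to hit its cap of 190 → 480 left.
Probe: +50 to 60 (cap) → 430 left.
Search: +70 to 70 (cap) → 360 left.
Distill: +90 to 110 (cap) → 270 left.
Compress: +170 to 170 (cap) → 100 left.
FtBase: +90 to 90 (cap) → 10 left.
Only 10 left; Sweep takes them to reach 40.

40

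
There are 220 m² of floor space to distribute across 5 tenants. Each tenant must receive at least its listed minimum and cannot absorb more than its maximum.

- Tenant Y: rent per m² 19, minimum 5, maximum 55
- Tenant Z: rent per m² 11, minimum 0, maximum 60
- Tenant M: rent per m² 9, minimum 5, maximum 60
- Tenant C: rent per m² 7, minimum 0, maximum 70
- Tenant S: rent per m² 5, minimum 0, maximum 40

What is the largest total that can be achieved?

2560

Meeting every minimum uses 5+0+5+0+0 = 10 m², leaving 210.
Rank by rent per m²: Tenant Y 19 > Tenant Z 11 > Tenant M 9 > Tenant C 7 > Tenant S 5.
Tenant Y: +50 to 55 (cap) ; 160 left.
Give Tenant Z 60 more to hit its cap of 60 ; 100 left.
Tenant M: +55 to 60 (cap) ; 45 left.
Tenant C has room for 70 more but only 45 remain, so it gets 45.
Total = 19×55 + 11×60 + 9×60 + 7×45 = 2560.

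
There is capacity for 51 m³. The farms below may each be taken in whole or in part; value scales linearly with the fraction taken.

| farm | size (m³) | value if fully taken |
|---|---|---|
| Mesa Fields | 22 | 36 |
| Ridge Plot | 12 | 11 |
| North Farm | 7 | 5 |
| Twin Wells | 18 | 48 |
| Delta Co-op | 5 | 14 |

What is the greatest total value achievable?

Rank by value-to-size ratio: Delta Co-op 14/5≈2.8, Twin Wells 48/18≈2.67, Mesa Fields 36/22≈1.64, Ridge Plot 11/12≈0.917, North Farm 5/7≈0.714.
Delta Co-op: take in full, 5 m³ for value 14 — 46 left.
Take all of Twin Wells (18 m³, value 48) — 28 m³ left.
All 22 m³ of Mesa Fields fit (value 36) — 6 remain.
Only 6 m³ remain; take 6/12 of Ridge Plot for value 11×6/12 = 5.5.
Total value = 103.5.

103.5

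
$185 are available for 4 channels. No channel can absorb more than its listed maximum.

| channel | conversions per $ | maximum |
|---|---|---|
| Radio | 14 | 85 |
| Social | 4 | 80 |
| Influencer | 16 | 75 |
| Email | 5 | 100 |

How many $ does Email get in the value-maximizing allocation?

Order the channels by conversions per $: Influencer 16 > Radio 14 > Email 5 > Social 4.
Influencer takes 75 to reach its cap of 75 — 110 left.
Radio: +85 to 85 (cap) — 25 left.
Only 25 left; Email takes them to reach 25.

25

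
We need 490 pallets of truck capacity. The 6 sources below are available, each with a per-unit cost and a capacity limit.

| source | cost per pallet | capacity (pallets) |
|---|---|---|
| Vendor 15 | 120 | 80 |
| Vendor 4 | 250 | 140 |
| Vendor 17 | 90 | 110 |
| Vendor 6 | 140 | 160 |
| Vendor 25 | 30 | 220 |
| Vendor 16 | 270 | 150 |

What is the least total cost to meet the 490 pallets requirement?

Cheapest first:
Vendor 25 at 30: take all 220 pallets — 270 still needed.
Vendor 17 at 90: take all 110 pallets — 160 still needed.
Take 80 from Vendor 15 at 120 — need 80 more.
Take 80 from Vendor 6 at 140 to finish.
Vendor 4, Vendor 16: unused.
Cost = 220×30 + 110×90 + 80×120 + 80×140 = 37300.

37300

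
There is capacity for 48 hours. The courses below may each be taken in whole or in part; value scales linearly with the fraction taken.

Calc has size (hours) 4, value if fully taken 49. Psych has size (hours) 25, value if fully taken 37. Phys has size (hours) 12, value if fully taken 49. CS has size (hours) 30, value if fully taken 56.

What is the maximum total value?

Best value per unit of size first: Calc 49/4≈12.2, Phys 49/12≈4.08, CS 56/30≈1.87, Psych 37/25≈1.48.
Calc: take in full, 4 hours for value 49 — 44 left.
Take all of Phys (12 hours, value 49) — 32 hours left.
All 30 hours of CS fit (value 56) — 2 remain.
2 hours left: a 2/25 share of Psych gives 37×2/25 = 2.96.
Total value = 156.96.

156.96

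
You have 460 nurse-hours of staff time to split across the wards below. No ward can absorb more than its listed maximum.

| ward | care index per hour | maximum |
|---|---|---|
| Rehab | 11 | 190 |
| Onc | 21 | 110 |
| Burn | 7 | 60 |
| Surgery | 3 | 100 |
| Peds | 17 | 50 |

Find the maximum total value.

5820

Highest care index per hour first: Onc 21 > Peds 17 > Rehab 11 > Burn 7 > Surgery 3.
Onc: +110 to 110 (cap) ; 350 left.
Peds takes 50 to reach its cap of 50 ; 300 left.
Rehab: +190 to 190 (cap) ; 110 left.
Burn takes 60 to reach its cap of 60 ; 50 left.
Only 50 left; Surgery takes them to reach 50.
Total = 11×190 + 21×110 + 7×60 + 3×50 + 17×50 = 5820.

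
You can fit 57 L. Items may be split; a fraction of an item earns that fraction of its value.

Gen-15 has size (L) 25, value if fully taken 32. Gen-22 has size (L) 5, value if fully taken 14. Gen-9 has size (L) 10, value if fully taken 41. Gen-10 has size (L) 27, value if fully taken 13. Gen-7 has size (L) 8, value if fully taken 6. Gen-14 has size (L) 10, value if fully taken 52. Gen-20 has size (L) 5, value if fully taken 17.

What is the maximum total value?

157.5

Sort by value density: Gen-14 52/10≈5.2, Gen-9 41/10≈4.1, Gen-20 17/5≈3.4, Gen-22 14/5≈2.8, Gen-15 32/25≈1.28, Gen-7 6/8≈0.75, Gen-10 13/27≈0.481.
Take all of Gen-14 (10 L, value 52) → 47 L left.
Gen-9: take in full, 10 L for value 41 → 37 left.
Take all of Gen-20 (5 L, value 17) → 32 L left.
Gen-22: take in full, 5 L for value 14 → 27 left.
All 25 L of Gen-15 fit (value 32) → 2 remain.
2 L left: a 2/8 share of Gen-7 gives 6×2/8 = 1.5.
Total value = 157.5.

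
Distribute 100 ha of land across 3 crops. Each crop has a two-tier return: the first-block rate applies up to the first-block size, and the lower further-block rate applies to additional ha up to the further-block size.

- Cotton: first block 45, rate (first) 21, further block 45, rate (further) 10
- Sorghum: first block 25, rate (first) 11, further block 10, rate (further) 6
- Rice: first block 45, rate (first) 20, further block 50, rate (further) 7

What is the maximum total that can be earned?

Treat each block as its own option and order by rate: Cotton/T1 21 > Rice/T1 20 > Sorghum/T1 11 > Cotton/T2 10 > Rice/T2 7 > Sorghum/T2 6.
Fill Cotton T1 block (45 at 21) ; 55 left.
Fill Rice T1 block (45 at 20) ; 10 left.
Sorghum/T1: +10 of 25 at 11; pool empty.
Total = 21×45 + 20×45 + 11×10 = 1955.

1955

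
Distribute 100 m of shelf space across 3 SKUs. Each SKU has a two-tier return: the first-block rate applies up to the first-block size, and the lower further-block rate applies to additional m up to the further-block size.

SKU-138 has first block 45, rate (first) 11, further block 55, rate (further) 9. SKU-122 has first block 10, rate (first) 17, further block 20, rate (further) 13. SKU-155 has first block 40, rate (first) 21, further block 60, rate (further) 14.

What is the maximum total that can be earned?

Order all 6 blocks by rate: SKU-155/first 21 > SKU-122/first 17 > SKU-155/second 14 > SKU-122/second 13 > SKU-138/first 11 > SKU-138/second 9.
Fill SKU-155 first block (40 at 21) ; 60 left.
SKU-122/first (17): +10 ; 50 left.
SKU-155 second at 14: only 50 left, fill 50.
Total = 21×40 + 17×10 + 14×50 = 1710.

1710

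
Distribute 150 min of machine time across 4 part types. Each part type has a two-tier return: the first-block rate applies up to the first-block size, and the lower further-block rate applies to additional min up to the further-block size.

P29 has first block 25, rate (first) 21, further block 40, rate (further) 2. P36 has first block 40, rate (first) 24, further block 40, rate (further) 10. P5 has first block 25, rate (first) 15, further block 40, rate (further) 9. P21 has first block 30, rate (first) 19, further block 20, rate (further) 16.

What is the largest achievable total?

2850

Order all 8 blocks by rate: P36/first 24 > P29/first 21 > P21/first 19 > P21/second 16 > P5/first 15 > P36/second 10 > P5/second 9 > P29/second 2.
P36 first at 24: fill all 40 → 110 left.
Fill P29 first block (25 at 21) → 85 left.
P21 first at 19: fill all 30 → 55 left.
P21/second (16): +20 → 35 left.
Fill P5 first block (25 at 15) → 10 left.
P36/second: +10 of 40 at 10; pool empty.
Total = 24×40 + 21×25 + 19×30 + 16×20 + 15×25 + 10×10 = 2850.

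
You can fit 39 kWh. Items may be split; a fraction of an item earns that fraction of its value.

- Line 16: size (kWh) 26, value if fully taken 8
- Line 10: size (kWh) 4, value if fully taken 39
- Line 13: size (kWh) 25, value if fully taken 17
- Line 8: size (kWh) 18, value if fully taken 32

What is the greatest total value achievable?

82.56

Sort by value density: Line 10 39/4≈9.75, Line 8 32/18≈1.78, Line 13 17/25≈0.68, Line 16 8/26≈0.308.
Line 10: take in full, 4 kWh for value 39 ; 35 left.
All 18 kWh of Line 8 fit (value 32) ; 17 remain.
Only 17 kWh remain; take 17/25 of Line 13 for value 17×17/25 = 11.56.
Total value = 82.56.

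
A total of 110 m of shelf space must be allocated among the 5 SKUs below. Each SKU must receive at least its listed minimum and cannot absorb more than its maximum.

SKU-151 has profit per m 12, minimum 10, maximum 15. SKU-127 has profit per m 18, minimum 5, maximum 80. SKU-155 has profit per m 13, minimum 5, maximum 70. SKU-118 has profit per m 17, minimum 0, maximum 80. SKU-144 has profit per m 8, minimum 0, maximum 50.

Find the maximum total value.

1880

Meeting every minimum uses 10+5+5+0+0 = 20 m, leaving 90.
Highest profit per m first: SKU-127 18 > SKU-118 17 > SKU-155 13 > SKU-151 12 > SKU-144 8.
Give SKU-127 75 more to hit its cap of 80 — 15 left.
SKU-118 has room for 80 more but only 15 remain, so it gets 15.
Total = 12×10 + 18×80 + 13×5 + 17×15 = 1880.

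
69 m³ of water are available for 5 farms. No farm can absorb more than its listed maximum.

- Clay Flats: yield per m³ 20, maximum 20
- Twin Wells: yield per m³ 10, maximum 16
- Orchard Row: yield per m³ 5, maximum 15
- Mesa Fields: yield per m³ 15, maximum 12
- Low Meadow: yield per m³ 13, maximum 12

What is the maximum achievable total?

941

Highest yield per m³ first: Clay Flats 20 > Mesa Fields 15 > Low Meadow 13 > Twin Wells 10 > Orchard Row 5.
Clay Flats: +20 to 20 (cap) ; 49 left.
Mesa Fields takes 12 to reach its cap of 12 ; 37 left.
Low Meadow takes 12 to reach its cap of 12 ; 25 left.
Twin Wells takes 16 to reach its cap of 16 ; 9 left.
Orchard Row has room for 15 but only 9 remain, so it gets 9.
Total = 20×20 + 10×16 + 5×9 + 15×12 + 13×12 = 941.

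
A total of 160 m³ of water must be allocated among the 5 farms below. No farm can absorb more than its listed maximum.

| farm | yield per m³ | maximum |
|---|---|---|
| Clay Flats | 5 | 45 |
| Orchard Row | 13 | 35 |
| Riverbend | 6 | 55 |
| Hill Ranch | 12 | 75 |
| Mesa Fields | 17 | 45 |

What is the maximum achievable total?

Order the farms by yield per m³: Mesa Fields 17 > Orchard Row 13 > Hill Ranch 12 > Riverbend 6 > Clay Flats 5.
Mesa Fields takes 45 to reach its cap of 45 — 115 left.
Give Orchard Row 35 to hit its cap of 35 — 80 left.
Hill Ranch: +75 to 75 (cap) — 5 left.
Only 5 left; Riverbend takes them to reach 5.
Total = 13×35 + 6×5 + 12×75 + 17×45 = 2150.

2150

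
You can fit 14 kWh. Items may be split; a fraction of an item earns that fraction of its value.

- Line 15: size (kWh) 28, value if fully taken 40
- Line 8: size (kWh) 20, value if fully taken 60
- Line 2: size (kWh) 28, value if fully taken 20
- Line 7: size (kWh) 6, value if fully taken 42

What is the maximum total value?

66

Best value per unit of size first: Line 7 42/6≈7, Line 8 60/20≈3, Line 15 40/28≈1.43, Line 2 20/28≈0.714.
Line 7: take in full, 6 kWh for value 42 ; 8 left.
8 kWh left: a 8/20 share of Line 8 gives 60×8/20 = 24.
Total value = 66.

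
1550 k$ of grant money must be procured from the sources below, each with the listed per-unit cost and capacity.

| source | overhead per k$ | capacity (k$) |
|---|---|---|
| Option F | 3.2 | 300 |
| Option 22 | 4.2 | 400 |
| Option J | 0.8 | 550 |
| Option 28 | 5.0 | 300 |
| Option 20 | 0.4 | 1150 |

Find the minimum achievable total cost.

780

Cheapest first:
Take 1150 from Option 20 at 0.4 ; need 400 more.
Option J at 0.8: take 400 of its 550 ; requirement met.
Option F, Option 22, Option 28: unused.
Cost = 1150×0.4 + 400×0.8 = 780.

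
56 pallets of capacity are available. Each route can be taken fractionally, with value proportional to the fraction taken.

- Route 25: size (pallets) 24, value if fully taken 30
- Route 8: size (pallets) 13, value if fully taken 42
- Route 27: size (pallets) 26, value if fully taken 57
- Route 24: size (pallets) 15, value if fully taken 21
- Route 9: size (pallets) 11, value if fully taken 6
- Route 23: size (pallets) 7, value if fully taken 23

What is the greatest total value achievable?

Rank by value-to-size ratio: Route 23 23/7≈3.29, Route 8 42/13≈3.23, Route 27 57/26≈2.19, Route 24 21/15≈1.4, Route 25 30/24≈1.25, Route 9 6/11≈0.545.
Take all of Route 23 (7 pallets, value 23) — 49 pallets left.
Take all of Route 8 (13 pallets, value 42) — 36 pallets left.
All 26 pallets of Route 27 fit (value 57) — 10 remain.
10 pallets left: a 10/15 share of Route 24 gives 21×10/15 = 14.
Total value = 136.

136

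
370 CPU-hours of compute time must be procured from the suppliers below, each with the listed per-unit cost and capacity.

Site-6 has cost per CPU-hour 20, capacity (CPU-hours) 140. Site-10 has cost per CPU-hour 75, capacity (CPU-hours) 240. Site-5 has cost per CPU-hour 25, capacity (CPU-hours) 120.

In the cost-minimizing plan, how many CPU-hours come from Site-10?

Fill from the cheapest supplier first.
Site-6 (20): use full 140 ; 230 CPU-hours to go.
Site-5 at 25: take all 120 CPU-hours ; 110 still needed.
Site-10 (75): take the remaining 110 ; done.

110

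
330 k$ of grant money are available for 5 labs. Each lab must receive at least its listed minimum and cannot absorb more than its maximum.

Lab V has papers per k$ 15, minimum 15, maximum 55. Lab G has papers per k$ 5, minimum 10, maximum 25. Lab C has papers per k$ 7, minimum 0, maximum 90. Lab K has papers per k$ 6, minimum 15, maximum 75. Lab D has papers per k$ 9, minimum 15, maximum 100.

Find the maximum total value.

Meeting every minimum uses 15+10+0+15+15 = 55 k$, leaving 275.
Rank by papers per k$: Lab V 15 > Lab D 9 > Lab C 7 > Lab K 6 > Lab G 5.
Give Lab V 40 more to hit its cap of 55 — 235 left.
Give Lab D 85 more to hit its cap of 100 — 150 left.
Give Lab C 90 more to hit its cap of 90 — 60 left.
Lab K takes 60 more to reach its cap of 75 — 0 left.
Total = 15×55 + 5×10 + 7×90 + 6×75 + 9×100 = 2855.

2855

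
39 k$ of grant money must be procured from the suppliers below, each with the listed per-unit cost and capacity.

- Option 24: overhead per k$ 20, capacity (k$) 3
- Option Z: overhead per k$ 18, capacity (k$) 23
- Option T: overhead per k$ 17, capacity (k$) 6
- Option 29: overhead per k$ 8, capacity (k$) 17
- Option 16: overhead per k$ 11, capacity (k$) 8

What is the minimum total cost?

Fill from the cheapest supplier first.
Take 17 from Option 29 at 8 → need 22 more.
Option 16 (11): use full 8 → 14 k$ to go.
Take 6 from Option T at 17 → need 8 more.
Option Z at 18: take 8 of its 23 → requirement met.
Option 24: unused.
Cost = 17×8 + 8×11 + 6×17 + 8×18 = 470.

470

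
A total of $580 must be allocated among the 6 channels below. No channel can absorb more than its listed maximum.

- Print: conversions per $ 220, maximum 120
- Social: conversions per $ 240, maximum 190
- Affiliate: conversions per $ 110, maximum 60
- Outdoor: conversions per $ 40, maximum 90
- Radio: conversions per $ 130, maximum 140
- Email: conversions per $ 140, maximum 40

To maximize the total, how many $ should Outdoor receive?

30

Highest conversions per $ first: Social 240 > Print 220 > Email 140 > Radio 130 > Affiliate 110 > Outdoor 40.
Social takes 190 to reach its cap of 190 ; 390 left.
Print takes 120 to reach its cap of 120 ; 270 left.
Email takes 40 to reach its cap of 40 ; 230 left.
Give Radio 140 to hit its cap of 140 ; 90 left.
Give Affiliate 60 to hit its cap of 60 ; 30 left.
Outdoor: +30 (room for 90) → 30. Pool exhausted.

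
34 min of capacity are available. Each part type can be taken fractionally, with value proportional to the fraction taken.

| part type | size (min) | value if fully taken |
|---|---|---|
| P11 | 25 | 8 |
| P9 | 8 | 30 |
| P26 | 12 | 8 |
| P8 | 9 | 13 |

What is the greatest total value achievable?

Rank by value-to-size ratio: P9 30/8≈3.75, P8 13/9≈1.44, P26 8/12≈0.667, P11 8/25≈0.32.
All 8 min of P9 fit (value 30) → 26 remain.
P8: take in full, 9 min for value 13 → 17 left.
All 12 min of P26 fit (value 8) → 5 remain.
Fill the last 5 min with part of P11: 5/25 of it earns 1.6.
Total value = 52.6.

52.6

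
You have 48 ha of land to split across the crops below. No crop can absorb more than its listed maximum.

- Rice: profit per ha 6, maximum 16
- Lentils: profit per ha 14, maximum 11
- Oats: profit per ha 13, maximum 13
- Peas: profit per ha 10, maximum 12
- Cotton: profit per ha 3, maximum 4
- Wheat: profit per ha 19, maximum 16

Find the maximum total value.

Highest profit per ha first: Wheat 19 > Lentils 14 > Oats 13 > Peas 10 > Rice 6 > Cotton 3.
Wheat takes 16 to reach its cap of 16 → 32 left.
Lentils: +11 to 11 (cap) → 21 left.
Give Oats 13 to hit its cap of 13 → 8 left.
Peas has room for 12 but only 8 remain, so it gets 8.
Total = 14×11 + 13×13 + 10×8 + 19×16 = 707.

707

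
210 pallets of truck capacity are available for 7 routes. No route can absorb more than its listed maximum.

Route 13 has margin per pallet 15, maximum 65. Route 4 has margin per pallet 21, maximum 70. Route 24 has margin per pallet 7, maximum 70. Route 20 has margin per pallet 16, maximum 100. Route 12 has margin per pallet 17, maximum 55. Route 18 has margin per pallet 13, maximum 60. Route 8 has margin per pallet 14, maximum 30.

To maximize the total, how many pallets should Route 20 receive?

85

Order the routes by margin per pallet: Route 4 21 > Route 12 17 > Route 20 16 > Route 13 15 > Route 8 14 > Route 18 13 > Route 24 7.
Give Route 4 70 to hit its cap of 70 — 140 left.
Give Route 12 55 to hit its cap of 55 — 85 left.
Route 20 has room for 100 but only 85 remain, so it gets 85.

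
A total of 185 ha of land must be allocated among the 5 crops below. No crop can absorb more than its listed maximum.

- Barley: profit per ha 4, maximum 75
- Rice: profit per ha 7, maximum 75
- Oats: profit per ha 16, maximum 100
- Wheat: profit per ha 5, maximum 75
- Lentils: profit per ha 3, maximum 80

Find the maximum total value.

Order the crops by profit per ha: Oats 16 > Rice 7 > Wheat 5 > Barley 4 > Lentils 3.
Oats takes 100 to reach its cap of 100 → 85 left.
Rice takes 75 to reach its cap of 75 → 10 left.
Wheat: +10 (room for 75) → 10. Pool exhausted.
Total = 7×75 + 16×100 + 5×10 = 2175.

2175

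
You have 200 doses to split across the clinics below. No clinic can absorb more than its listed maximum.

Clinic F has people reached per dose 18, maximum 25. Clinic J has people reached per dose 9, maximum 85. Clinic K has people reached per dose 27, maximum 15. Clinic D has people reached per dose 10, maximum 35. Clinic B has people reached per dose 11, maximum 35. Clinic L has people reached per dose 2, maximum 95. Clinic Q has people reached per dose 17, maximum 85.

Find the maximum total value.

Rank by people reached per dose: Clinic K 27 > Clinic F 18 > Clinic Q 17 > Clinic B 11 > Clinic D 10 > Clinic J 9 > Clinic L 2.
Clinic K takes 15 to reach its cap of 15 — 185 left.
Clinic F takes 25 to reach its cap of 25 — 160 left.
Clinic Q: +85 to 85 (cap) — 75 left.
Give Clinic B 35 to hit its cap of 35 — 40 left.
Give Clinic D 35 to hit its cap of 35 — 5 left.
Clinic J: +5 (room for 85) → 5. Pool exhausted.
Total = 18×25 + 9×5 + 27×15 + 10×35 + 11×35 + 17×85 = 3080.

3080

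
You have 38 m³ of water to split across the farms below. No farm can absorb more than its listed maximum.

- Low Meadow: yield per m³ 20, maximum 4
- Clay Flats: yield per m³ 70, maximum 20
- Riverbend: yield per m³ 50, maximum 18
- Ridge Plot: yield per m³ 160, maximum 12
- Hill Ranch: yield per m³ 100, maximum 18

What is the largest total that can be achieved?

4280

Highest yield per m³ first: Ridge Plot 160 > Hill Ranch 100 > Clay Flats 70 > Riverbend 50 > Low Meadow 20.
Ridge Plot takes 12 to reach its cap of 12 ; 26 left.
Give Hill Ranch 18 to hit its cap of 18 ; 8 left.
Only 8 left; Clay Flats takes them to reach 8.
Total = 70×8 + 160×12 + 100×18 = 4280.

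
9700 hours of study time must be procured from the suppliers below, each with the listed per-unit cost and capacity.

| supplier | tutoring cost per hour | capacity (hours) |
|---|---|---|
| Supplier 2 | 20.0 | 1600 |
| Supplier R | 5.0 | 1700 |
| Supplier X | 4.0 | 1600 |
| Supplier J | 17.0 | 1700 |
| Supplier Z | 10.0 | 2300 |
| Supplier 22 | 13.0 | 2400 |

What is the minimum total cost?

Use suppliers in increasing cost order.
Supplier X (4.0): use full 1600 ; 8100 hours to go.
Supplier R at 5.0: take all 1700 hours ; 6400 still needed.
Take 2300 from Supplier Z at 10.0 ; need 4100 more.
Supplier 22 (13.0): use full 2400 ; 1700 hours to go.
Take 1700 from Supplier J at 17.0 ; need 0 more.
Supplier 2: unused.
Cost = 1600×4.0 + 1700×5.0 + 2300×10.0 + 2400×13.0 + 1700×17.0 = 98000.

98000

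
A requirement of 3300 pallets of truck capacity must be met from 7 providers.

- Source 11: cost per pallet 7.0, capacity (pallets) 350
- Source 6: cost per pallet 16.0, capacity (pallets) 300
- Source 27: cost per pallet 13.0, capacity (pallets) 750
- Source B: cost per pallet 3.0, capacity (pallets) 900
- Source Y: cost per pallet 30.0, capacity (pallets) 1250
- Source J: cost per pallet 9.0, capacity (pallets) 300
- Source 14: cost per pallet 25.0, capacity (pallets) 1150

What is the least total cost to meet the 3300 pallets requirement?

39900

Fill from the cheapest provider first.
Source B (3.0): use full 900 → 2400 pallets to go.
Source 11 at 7.0: take all 350 pallets → 2050 still needed.
Source J at 9.0: take all 300 pallets → 1750 still needed.
Take 750 from Source 27 at 13.0 → need 1000 more.
Source 6 at 16.0: take all 300 pallets → 700 still needed.
Source 14 (25.0): take the remaining 700 → done.
Source Y: unused.
Cost = 900×3.0 + 350×7.0 + 300×9.0 + 750×13.0 + 300×16.0 + 700×25.0 = 39900.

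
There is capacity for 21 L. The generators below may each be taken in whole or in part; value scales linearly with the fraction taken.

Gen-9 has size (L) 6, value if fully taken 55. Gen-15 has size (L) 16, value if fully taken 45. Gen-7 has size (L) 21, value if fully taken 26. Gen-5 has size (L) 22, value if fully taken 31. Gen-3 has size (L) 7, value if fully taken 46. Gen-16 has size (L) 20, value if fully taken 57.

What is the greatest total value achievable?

Rank by value-to-size ratio: Gen-9 55/6≈9.17, Gen-3 46/7≈6.57, Gen-16 57/20≈2.85, Gen-15 45/16≈2.81, Gen-5 31/22≈1.41, Gen-7 26/21≈1.24.
Take all of Gen-9 (6 L, value 55) → 15 L left.
Take all of Gen-3 (7 L, value 46) → 8 L left.
Fill the last 8 L with part of Gen-16: 8/20 of it earns 22.8.
Total value = 123.8.

123.8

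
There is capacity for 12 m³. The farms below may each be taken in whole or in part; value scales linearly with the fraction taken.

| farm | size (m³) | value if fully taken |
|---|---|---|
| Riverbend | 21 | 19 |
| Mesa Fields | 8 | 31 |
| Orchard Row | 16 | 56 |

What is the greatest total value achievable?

Sort by value density: Mesa Fields 31/8≈3.88, Orchard Row 56/16≈3.5, Riverbend 19/21≈0.905.
Mesa Fields: take in full, 8 m³ for value 31 — 4 left.
Fill the last 4 m³ with part of Orchard Row: 4/16 of it earns 14.
Total value = 45.

45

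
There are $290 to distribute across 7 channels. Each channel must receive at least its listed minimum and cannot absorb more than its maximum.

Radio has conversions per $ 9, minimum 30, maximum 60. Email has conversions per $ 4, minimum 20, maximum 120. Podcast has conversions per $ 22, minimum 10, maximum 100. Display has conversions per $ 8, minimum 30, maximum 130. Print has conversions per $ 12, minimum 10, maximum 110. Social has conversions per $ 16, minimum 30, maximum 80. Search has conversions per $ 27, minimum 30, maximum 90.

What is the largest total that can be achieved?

Meeting every minimum uses 30+20+10+30+10+30+30 = 160 $, leaving 130.
Highest conversions per $ first: Search 27 > Podcast 22 > Social 16 > Print 12 > Radio 9 > Display 8 > Email 4.
Search: +60 to 90 (cap) ; 70 left.
Only 70 left; Podcast takes them to reach 80.
Total = 9×30 + 4×20 + 22×80 + 8×30 + 12×10 + 16×30 + 27×90 = 5380.

5380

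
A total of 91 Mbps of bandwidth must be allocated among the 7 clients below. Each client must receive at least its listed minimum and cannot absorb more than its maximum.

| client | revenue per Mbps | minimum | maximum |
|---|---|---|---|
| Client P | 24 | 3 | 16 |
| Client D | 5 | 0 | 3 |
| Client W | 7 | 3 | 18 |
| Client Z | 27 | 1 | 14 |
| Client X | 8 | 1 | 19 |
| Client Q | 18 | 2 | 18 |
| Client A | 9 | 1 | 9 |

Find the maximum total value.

Meeting every minimum uses 3+0+3+1+1+2+1 = 11 Mbps, leaving 80.
Order the clients by revenue per Mbps: Client Z 27 > Client P 24 > Client Q 18 > Client A 9 > Client X 8 > Client W 7 > Client D 5.
Client Z takes 13 more to reach its cap of 14 ; 67 left.
Give Client P 13 more to hit its cap of 16 ; 54 left.
Client Q: +16 to 18 (cap) ; 38 left.
Client A: +8 to 9 (cap) ; 30 left.
Give Client X 18 more to hit its cap of 19 ; 12 left.
Client W has room for 15 more but only 12 remain, so it gets 15.
Total = 24×16 + 7×15 + 27×14 + 8×19 + 18×18 + 9×9 = 1424.

1424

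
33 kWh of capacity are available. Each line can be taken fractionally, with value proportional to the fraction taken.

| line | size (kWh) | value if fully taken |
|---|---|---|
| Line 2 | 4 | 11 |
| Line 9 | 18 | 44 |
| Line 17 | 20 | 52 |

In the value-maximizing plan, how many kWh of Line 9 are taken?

9

Rank by value-to-size ratio: Line 2 11/4≈2.75, Line 17 52/20≈2.6, Line 9 44/18≈2.44.
Take all of Line 2 (4 kWh, value 11) — 29 kWh left.
Take all of Line 17 (20 kWh, value 52) — 9 kWh left.
Only 9 kWh remain; take 9/18 of Line 9 for value 44×9/18 = 22.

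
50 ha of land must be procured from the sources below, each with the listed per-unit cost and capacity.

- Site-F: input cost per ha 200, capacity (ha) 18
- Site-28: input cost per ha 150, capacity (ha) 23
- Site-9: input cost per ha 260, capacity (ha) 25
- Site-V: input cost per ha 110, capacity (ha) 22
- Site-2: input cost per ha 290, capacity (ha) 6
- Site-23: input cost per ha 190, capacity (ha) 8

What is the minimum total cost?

6820

Cheapest first:
Site-V (110): use full 22 → 28 ha to go.
Site-28 (150): use full 23 → 5 ha to go.
Site-23 (190): take the remaining 5 → done.
Site-F, Site-9, Site-2: unused.
Cost = 22×110 + 23×150 + 5×190 = 6820.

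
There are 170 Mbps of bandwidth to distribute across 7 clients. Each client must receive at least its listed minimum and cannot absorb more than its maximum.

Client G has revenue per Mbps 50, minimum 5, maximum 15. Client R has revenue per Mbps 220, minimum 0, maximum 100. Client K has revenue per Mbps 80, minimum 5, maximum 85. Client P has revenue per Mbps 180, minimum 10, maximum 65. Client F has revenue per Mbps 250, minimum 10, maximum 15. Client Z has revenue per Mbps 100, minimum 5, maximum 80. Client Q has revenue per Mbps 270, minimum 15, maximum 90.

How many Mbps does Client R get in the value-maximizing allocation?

Meeting every minimum uses 5+0+5+10+10+5+15 = 50 Mbps, leaving 120.
Rank by revenue per Mbps: Client Q 270 > Client F 250 > Client R 220 > Client P 180 > Client Z 100 > Client K 80 > Client G 50.
Give Client Q 75 more to hit its cap of 90 ; 45 left.
Client F: +5 to 15 (cap) ; 40 left.
Only 40 left; Client R takes them to reach 40.

40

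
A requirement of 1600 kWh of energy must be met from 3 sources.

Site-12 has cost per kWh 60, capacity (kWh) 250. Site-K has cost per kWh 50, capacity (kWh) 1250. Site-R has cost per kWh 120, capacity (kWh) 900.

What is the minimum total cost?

Use sources in increasing cost order.
Site-K (50): use full 1250 ; 350 kWh to go.
Take 250 from Site-12 at 60 ; need 100 more.
Site-R at 120: take 100 of its 900 ; requirement met.
Cost = 1250×50 + 250×60 + 100×120 = 89500.

89500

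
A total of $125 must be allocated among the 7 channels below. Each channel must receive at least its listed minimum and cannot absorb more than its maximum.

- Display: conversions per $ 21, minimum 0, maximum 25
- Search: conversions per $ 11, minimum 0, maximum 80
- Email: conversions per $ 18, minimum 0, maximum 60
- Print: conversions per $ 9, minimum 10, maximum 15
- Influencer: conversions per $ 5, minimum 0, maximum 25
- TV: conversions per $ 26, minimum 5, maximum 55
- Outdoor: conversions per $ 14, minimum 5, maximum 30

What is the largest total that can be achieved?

Meeting every minimum uses 0+0+0+10+0+5+5 = 20 $, leaving 105.
Order the channels by conversions per $: TV 26 > Display 21 > Email 18 > Outdoor 14 > Search 11 > Print 9 > Influencer 5.
Give TV 50 more to hit its cap of 55 — 55 left.
Display: +25 to 25 (cap) — 30 left.
Only 30 left; Email takes them to reach 30.
Total = 21×25 + 18×30 + 9×10 + 26×55 + 14×5 = 2655.

2655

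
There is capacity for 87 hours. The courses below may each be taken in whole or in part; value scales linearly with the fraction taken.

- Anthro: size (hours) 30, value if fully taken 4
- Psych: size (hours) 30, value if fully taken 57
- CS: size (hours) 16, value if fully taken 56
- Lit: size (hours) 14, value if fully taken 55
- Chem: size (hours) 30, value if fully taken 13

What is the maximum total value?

Rank by value-to-size ratio: Lit 55/14≈3.93, CS 56/16≈3.5, Psych 57/30≈1.9, Chem 13/30≈0.433, Anthro 4/30≈0.133.
Lit: take in full, 14 hours for value 55 → 73 left.
Take all of CS (16 hours, value 56) → 57 hours left.
Psych: take in full, 30 hours for value 57 → 27 left.
Fill the last 27 hours with part of Chem: 27/30 of it earns 11.7.
Total value = 179.7.

179.7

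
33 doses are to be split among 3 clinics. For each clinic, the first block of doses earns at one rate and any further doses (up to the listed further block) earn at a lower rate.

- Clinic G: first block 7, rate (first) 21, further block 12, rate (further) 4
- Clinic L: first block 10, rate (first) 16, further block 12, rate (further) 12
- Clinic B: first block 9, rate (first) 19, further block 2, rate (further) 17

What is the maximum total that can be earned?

Order all 6 blocks by rate: Clinic G/T1 21 > Clinic B/T1 19 > Clinic B/T2 17 > Clinic L/T1 16 > Clinic L/T2 12 > Clinic G/T2 4.
Fill Clinic G T1 block (7 at 21) ; 26 left.
Clinic B T1 at 19: fill all 9 ; 17 left.
Clinic B/T2 (17): +2 ; 15 left.
Clinic L T1 at 16: fill all 10 ; 5 left.
Clinic L/T2: +5 of 12 at 12; pool empty.
Total = 21×7 + 19×9 + 17×2 + 16×10 + 12×5 = 572.

572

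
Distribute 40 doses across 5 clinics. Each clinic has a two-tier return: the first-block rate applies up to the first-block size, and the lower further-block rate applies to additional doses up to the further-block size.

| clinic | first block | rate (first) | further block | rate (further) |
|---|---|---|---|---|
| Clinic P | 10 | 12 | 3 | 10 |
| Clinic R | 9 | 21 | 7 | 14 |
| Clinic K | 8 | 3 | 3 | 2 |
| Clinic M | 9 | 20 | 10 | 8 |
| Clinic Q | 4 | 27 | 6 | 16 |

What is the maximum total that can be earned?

731

Treat each block as its own option and order by rate: Clinic Q/T1 27 > Clinic R/T1 21 > Clinic M/T1 20 > Clinic Q/T2 16 > Clinic R/T2 14 > Clinic P/T1 12 > Clinic P/T2 10 > Clinic M/T2 8 > Clinic K/T1 3 > Clinic K/T2 2.
Fill Clinic Q T1 block (4 at 27) — 36 left.
Clinic R/T1 (21): +9 — 27 left.
Clinic M T1 at 20: fill all 9 — 18 left.
Fill Clinic Q T2 block (6 at 16) — 12 left.
Clinic R/T2 (14): +7 — 5 left.
Clinic P T1 at 12: only 5 left, fill 5.
Total = 27×4 + 21×9 + 20×9 + 16×6 + 14×7 + 12×5 = 731.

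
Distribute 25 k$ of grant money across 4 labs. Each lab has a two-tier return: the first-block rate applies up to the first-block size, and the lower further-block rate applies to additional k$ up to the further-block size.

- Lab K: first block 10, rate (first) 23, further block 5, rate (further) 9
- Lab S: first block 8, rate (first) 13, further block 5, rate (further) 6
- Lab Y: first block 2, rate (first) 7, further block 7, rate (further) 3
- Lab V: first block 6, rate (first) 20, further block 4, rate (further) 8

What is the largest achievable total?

Treat each block as its own option and order by rate: Lab K/first 23 > Lab V/first 20 > Lab S/first 13 > Lab K/second 9 > Lab V/second 8 > Lab Y/first 7 > Lab S/second 6 > Lab Y/second 3.
Lab K first at 23: fill all 10 ; 15 left.
Lab V first at 20: fill all 6 ; 9 left.
Lab S/first (13): +8 ; 1 left.
Lab K/second: +1 of 5 at 9; pool empty.
Total = 23×10 + 20×6 + 13×8 + 9×1 = 463.

463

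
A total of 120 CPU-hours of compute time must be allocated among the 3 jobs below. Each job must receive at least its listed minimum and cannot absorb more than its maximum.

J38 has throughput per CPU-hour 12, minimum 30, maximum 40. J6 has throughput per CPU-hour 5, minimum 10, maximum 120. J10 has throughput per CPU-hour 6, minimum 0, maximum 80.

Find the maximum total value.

950

Meeting every minimum uses 30+10+0 = 40 CPU-hours, leaving 80.
Rank by throughput per CPU-hour: J38 12 > J10 6 > J6 5.
J38 takes 10 more to reach its cap of 40 ; 70 left.
J10: +70 (room for 80) → 70. Pool exhausted.
Total = 12×40 + 5×10 + 6×70 = 950.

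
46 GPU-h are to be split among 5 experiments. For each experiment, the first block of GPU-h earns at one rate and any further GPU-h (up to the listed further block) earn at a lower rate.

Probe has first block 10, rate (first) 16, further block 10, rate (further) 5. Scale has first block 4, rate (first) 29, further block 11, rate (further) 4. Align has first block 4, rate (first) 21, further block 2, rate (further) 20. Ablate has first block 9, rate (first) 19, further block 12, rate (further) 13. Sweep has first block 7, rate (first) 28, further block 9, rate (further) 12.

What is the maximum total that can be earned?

Treat each block as its own option and order by rate: Scale/first 29 > Sweep/first 28 > Align/first 21 > Align/second 20 > Ablate/first 19 > Probe/first 16 > Ablate/second 13 > Sweep/second 12 > Probe/second 5 > Scale/second 4.
Scale first at 29: fill all 4 ; 42 left.
Sweep/first (28): +7 ; 35 left.
Align/first (21): +4 ; 31 left.
Align/second (20): +2 ; 29 left.
Ablate first at 19: fill all 9 ; 20 left.
Fill Probe first block (10 at 16) ; 10 left.
Ablate second at 13: only 10 left, fill 10.
Total = 29×4 + 28×7 + 21×4 + 20×2 + 19×9 + 16×10 + 13×10 = 897.

897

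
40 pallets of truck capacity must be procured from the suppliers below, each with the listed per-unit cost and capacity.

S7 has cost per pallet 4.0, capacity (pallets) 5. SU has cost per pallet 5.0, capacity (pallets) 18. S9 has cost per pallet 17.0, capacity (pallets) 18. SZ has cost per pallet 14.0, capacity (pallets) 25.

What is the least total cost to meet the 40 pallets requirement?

Fill from the cheapest supplier first.
S7 (4.0): use full 5 → 35 pallets to go.
SU at 5.0: take all 18 pallets → 17 still needed.
Take 17 from SZ at 14.0 to finish.
S9: unused.
Cost = 5×4.0 + 18×5.0 + 17×14.0 = 348.

348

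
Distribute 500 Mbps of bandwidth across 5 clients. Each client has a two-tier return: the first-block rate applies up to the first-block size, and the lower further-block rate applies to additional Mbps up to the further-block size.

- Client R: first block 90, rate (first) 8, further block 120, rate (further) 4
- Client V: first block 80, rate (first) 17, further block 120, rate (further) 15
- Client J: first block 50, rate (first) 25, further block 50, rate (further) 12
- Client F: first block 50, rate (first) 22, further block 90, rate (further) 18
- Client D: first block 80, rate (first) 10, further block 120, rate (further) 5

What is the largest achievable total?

Treat each block as its own option and order by rate: Client J/tier1 25 > Client F/tier1 22 > Client F/tier2 18 > Client V/tier1 17 > Client V/tier2 15 > Client J/tier2 12 > Client D/tier1 10 > Client R/tier1 8 > Client D/tier2 5 > Client R/tier2 4.
Client J/tier1 (25): +50 — 450 left.
Fill Client F tier1 block (50 at 22) — 400 left.
Fill Client F tier2 block (90 at 18) — 310 left.
Client V/tier1 (17): +80 — 230 left.
Client V tier2 at 15: fill all 120 — 110 left.
Client J/tier2 (12): +50 — 60 left.
60 remain; put them into Client D tier1 at 10.
Total = 25×50 + 22×50 + 18×90 + 17×80 + 15×120 + 12×50 + 10×60 = 8330.

8330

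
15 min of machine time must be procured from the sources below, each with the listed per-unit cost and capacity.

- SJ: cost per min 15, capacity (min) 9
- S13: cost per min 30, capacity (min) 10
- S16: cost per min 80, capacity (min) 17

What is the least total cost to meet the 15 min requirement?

315

Fill from the cheapest source first.
Take 9 from SJ at 15 — need 6 more.
S13 at 30: take 6 of its 10 — requirement met.
S16: unused.
Cost = 9×15 + 6×30 = 315.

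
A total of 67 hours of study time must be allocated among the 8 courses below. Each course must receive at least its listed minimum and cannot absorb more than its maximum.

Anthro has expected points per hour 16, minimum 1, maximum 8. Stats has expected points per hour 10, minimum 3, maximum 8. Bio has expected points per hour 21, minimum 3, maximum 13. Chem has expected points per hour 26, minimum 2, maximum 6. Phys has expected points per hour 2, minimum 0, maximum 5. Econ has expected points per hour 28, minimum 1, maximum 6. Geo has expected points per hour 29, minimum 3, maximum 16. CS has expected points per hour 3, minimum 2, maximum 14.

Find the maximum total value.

Meeting every minimum uses 1+3+3+2+0+1+3+2 = 15 hours, leaving 52.
Highest expected points per hour first: Geo 29 > Econ 28 > Chem 26 > Bio 21 > Anthro 16 > Stats 10 > CS 3 > Phys 2.
Geo takes 13 more to reach its cap of 16 → 39 left.
Give Econ 5 more to hit its cap of 6 → 34 left.
Give Chem 4 more to hit its cap of 6 → 30 left.
Bio takes 10 more to reach its cap of 13 → 20 left.
Give Anthro 7 more to hit its cap of 8 → 13 left.
Stats takes 5 more to reach its cap of 8 → 8 left.
CS has room for 12 more but only 8 remain, so it gets 10.
Total = 16×8 + 10×8 + 21×13 + 26×6 + 28×6 + 29×16 + 3×10 = 1299.

1299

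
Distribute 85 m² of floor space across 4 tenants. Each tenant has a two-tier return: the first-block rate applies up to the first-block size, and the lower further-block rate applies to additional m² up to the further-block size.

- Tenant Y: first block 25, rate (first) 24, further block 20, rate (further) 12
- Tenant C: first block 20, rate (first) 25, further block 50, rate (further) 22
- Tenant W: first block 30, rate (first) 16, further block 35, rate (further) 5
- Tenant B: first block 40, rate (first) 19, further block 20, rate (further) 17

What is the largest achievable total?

1980

Rank every tier by rate: Tenant C/tier1 25 > Tenant Y/tier1 24 > Tenant C/tier2 22 > Tenant B/tier1 19 > Tenant B/tier2 17 > Tenant W/tier1 16 > Tenant Y/tier2 12 > Tenant W/tier2 5.
Tenant C tier1 at 25: fill all 20 ; 65 left.
Fill Tenant Y tier1 block (25 at 24) ; 40 left.
Tenant C/tier2: +40 of 50 at 22; pool empty.
Total = 25×20 + 24×25 + 22×40 = 1980.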